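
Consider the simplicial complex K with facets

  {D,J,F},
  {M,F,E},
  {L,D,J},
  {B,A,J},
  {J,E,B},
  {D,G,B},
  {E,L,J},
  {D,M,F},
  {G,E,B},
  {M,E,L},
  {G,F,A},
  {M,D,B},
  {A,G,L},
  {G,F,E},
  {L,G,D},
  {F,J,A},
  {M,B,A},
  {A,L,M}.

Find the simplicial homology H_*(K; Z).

H_0 ≅ Z,  H_1 ≅ Z^2,  H_2 ≅ Z.

We work with the vertex ordering A < B < D < E < F < G < J < L < M. The simplices of K, each written with vertices in increasing order, are:

  0-simplices (9): A, B, D, E, F, G, J, L, M
  1-simplices (27): AB, AF, AG, AJ, AL, AM, BD, BE, BG, BJ, BM, DF, DG, DJ, DL, DM, EF, EG, EJ, EL, EM, FG, FJ, FM, GL, JL, LM
  2-simplices (18): ABJ, ABM, AFG, AFJ, AGL, ALM, BDG, BDM, BEG, BEJ, DFJ, DFM, DGL, DJL, EFG, EFM, EJL, ELM

Hence C_0 ≅ Z^9, C_1 ≅ Z^27, C_2 ≅ Z^18.

Boundary ∂_1: C_1 → C_0 sends each edge [p,q] (with p < q) to q − p.
As a 9×27 matrix over Z this has rank 8, with invariant factors (1,1,1,1,1,1,1,1).

∂_2: C_2 → C_1 sends each 2-simplex [p,q,r] to [q,r] − [p,r] + [p,q]. For instance
  ∂DGL = GL − DL + DG,
  ∂EFG = FG − EG + EF.
The resulting 27×18 matrix has rank 17, and its Smith normal form has invariant factors (1,1,1,1,1,1,1,1,1,1,1,1,1,1,1,1,1).

Now H_k = ker ∂_k / im ∂_{k+1}, so:

  H_0: rank C_0 − rank ∂_1 = 9 − 8 = 1, and the invariant factors of ∂_1 are all 1, so H_0 = Z.
  H_1: rank ker ∂_1 − rank ∂_2 = (27 − 8) − 17 = 2, and the invariant factors of ∂_2 are all 1, so H_1 = Z^2.
  H_2: rank ker ∂_2 − rank ∂_3 = (18 − 17) − 0 = 1, and there is no ∂_3, so H_2 = Z.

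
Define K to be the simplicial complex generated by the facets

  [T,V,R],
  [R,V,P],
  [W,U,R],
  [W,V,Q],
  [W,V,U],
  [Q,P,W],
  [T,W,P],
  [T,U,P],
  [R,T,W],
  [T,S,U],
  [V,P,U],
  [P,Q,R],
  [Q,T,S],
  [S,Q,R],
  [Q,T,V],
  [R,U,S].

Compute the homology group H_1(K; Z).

H_1 ≅ Z^2.

Take the total order P < Q < R < S < T < U < V < W on the vertex set. Then K (dimension 2) consists of the simplices:

  0-simplices (8): P, Q, R, S, T, U, V, W
  1-simplices (24): PQ, PR, PT, PU, PV, PW, QR, QS, QT, QV, QW, RS, RT, RU, RV, RW, ST, SU, TU, TV, TW, UV, UW, VW
  2-simplices (16): PQR, PQW, PRV, PTU, PTW, PUV, QRS, QST, QTV, QVW, RSU, RTV, RTW, RUW, STU, UVW

giving chain groups C_0 ≅ Z^8, C_1 ≅ Z^24, C_2 ≅ Z^16.

Boundary ∂_1: C_1 → C_0 sends each edge [p,q] (with p < q) to q − p. For instance
  ∂QS = S − Q.
The resulting 8×24 matrix has rank 7, and its Smith normal form has invariant factors (1,1,1,1,1,1,1).

The boundary map ∂_2: C_2 → C_1 sends each 2-simplex [p,q,r] to [q,r] − [p,r] + [p,q]. For instance
  ∂PRV = RV − PV + PR,
  ∂STU = TU − SU + ST.
As a 24×16 matrix over Z this has rank 15, with invariant factors (1,1,1,1,1,1,1,1,1,1,1,1,1,1,1).

From H_k ≅ ker(∂_k) / im(∂_{k+1}) we obtain:

  H_1: rank ker ∂_1 − rank ∂_2 = (24 − 7) − 15 = 2, and the invariant factors of ∂_2 are all 1, so H_1 = Z^2.

(K is a triangulation of the torus T^2.)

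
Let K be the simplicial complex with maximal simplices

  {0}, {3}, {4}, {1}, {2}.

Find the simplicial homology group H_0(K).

H_0 ≅ Z^5.

Fix the vertex order 0 < 1 < 2 < 3 < 4 and write every simplex with vertices in increasing order. Then dim K = 0 and the simplices of K are:

  0-simplices (5): [0], [1], [2], [3], [4]

giving chain groups C_0 ≅ Z^5.

Computing H_k = (kernel of ∂_k) / (image of ∂_{k+1}):

  H_0: rank C_0 − rank ∂_1 = 5 − 0 = 5, and there is no ∂_1, so H_0 ≅ Z^5.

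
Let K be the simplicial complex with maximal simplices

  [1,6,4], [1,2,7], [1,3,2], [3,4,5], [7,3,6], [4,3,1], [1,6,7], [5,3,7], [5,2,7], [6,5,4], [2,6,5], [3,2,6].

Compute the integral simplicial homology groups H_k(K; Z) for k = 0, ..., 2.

Order the vertices as 1 < 2 < 3 < 4 < 5 < 6 < 7. Listing each simplex with vertices in this order, K has dimension 2 with simplices:

  0-simplices (7): [1], [2], [3], [4], [5], [6], [7]
  1-simplices (18): [1,2], [1,3], [1,4], [1,6], [1,7], [2,3], [2,5], [2,6], [2,7], [3,4], [3,5], [3,6], [3,7], [4,5], [4,6], [5,6], [5,7], [6,7]
  2-simplices (12): [1,2,3], [1,2,7], [1,3,4], [1,4,6], [1,6,7], [2,3,6], [2,5,6], [2,5,7], [3,4,5], [3,5,7], [3,6,7], [4,5,6]

Hence C_0 ≅ Z^7, C_1 ≅ Z^18, C_2 ≅ Z^12.

The boundary map ∂_1: C_1 → C_0 maps an edge to its endpoints' difference, ∂[p,q] = q − p.
This gives a 7×18 integer matrix of rank 6; reducing to Smith normal form yields diagonal entries (1,1,1,1,1,1).

∂_2: C_2 → C_1 maps a triangle to the signed sum of its edges. For instance
  ∂[2,5,7] = [5,7] − [2,7] + [2,5],
  ∂[1,2,7] = [2,7] − [1,7] + [1,2].
The 18×12 boundary matrix has rank 12 and Smith normal form diag(1,1,1,1,1,1,1,1,1,1,1,2).

Now H_k = ker ∂_k / im ∂_{k+1}, so:

  H_0: rank C_0 − rank ∂_1 = 7 − 6 = 1, and the invariant factors of ∂_1 are all 1, so H_0 ≅ Z.
  H_1: rank ker ∂_1 − rank ∂_2 = (18 − 6) − 12 = 0, and ∂_2 has invariant factor 2 > 1, so H_1 ≅ Z/2Z.
  H_2: rank ker ∂_2 − rank ∂_3 = (12 − 12) − 0 = 0, and there is no ∂_3, so H_2 ≅ 0.

As a check, the Euler characteristic is 7 − 18 + 12 = 1, which agrees with 1 − 0 + 0 = 1.
(K is a triangulation of the real projective plane RP^2.)

H_0 = Z,  H_1 = Z/2Z,  H_2 = 0.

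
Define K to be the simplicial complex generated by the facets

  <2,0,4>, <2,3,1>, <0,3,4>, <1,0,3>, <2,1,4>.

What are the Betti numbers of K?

b_0 = 1, b_1 = 1, b_2 = 0.

Take the total order 0 < 1 < 2 < 3 < 4 on the vertex set. Then K (dimension 2) consists of the simplices:

  0-simplices (5): [0], [1], [2], [3], [4]
  1-simplices (10): [0,1], [0,2], [0,3], [0,4], [1,2], [1,3], [1,4], [2,3], [2,4], [3,4]
  2-simplices (5): [0,1,3], [0,2,4], [0,3,4], [1,2,3], [1,2,4]

Hence C_0 ≅ Z^5, C_1 ≅ Z^10, C_2 ≅ Z^5.

∂_1: C_1 → C_0 maps an edge to its endpoints' difference, ∂[p,q] = q − p. For instance
  ∂[0,4] = [4] − [0].
The resulting 5×10 matrix has rank 4, and its Smith normal form has invariant factors (1,1,1,1).

∂_2: C_2 → C_1 sends each 2-simplex [p,q,r] to [q,r] − [p,r] + [p,q]. For instance
  ∂[1,2,4] = [2,4] − [1,4] + [1,2],
  ∂[1,2,3] = [2,3] − [1,3] + [1,2].
This gives a 10×5 integer matrix of rank 5; reducing to Smith normal form yields diagonal entries (1,1,1,1,1).

Now H_k = ker ∂_k / im ∂_{k+1}, so:

  H_0: rank C_0 − rank ∂_1 = 5 − 4 = 1, and the invariant factors of ∂_1 are all 1, so H_0 = Z.
  H_1: rank ker ∂_1 − rank ∂_2 = (10 − 4) − 5 = 1, and the invariant factors of ∂_2 are all 1, so H_1 = Z.
  H_2: rank ker ∂_2 − rank ∂_3 = (5 − 5) − 0 = 0, and there is no ∂_3, so H_2 = 0.

Hence the Betti numbers are b_0 = 1, b_1 = 1, b_2 = 0.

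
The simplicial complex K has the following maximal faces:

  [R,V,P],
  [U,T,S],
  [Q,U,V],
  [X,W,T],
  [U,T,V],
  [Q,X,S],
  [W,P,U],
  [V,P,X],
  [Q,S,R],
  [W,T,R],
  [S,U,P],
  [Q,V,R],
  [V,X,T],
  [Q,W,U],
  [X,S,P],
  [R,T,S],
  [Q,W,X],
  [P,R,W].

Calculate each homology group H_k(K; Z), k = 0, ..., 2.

H_0 = Z,  H_1 = Z^2,  H_2 = Z.

We work with the vertex ordering P < Q < R < S < T < U < V < W < X. The simplices of K, each written with vertices in increasing order, are:

  0-simplices (9): P, Q, R, S, T, U, V, W, X
  1-simplices (27): PR, PS, PU, PV, PW, PX, QR, QS, QU, QV, QW, QX, RS, RT, RV, RW, ST, SU, SX, TU, TV, TW, TX, UV, UW, VX, WX
  2-simplices (18): PRV, PRW, PSU, PSX, PUW, PVX, QRS, QRV, QSX, QUV, QUW, QWX, RST, RTW, STU, TUV, TVX, TWX

giving chain groups C_0 ≅ Z^9, C_1 ≅ Z^27, C_2 ≅ Z^18.

∂_1: C_1 → C_0 sends each edge [p,q] (with p < q) to q − p. For instance
  ∂TV = V − T.
As a 9×27 matrix over Z this has rank 8, with invariant factors (1,1,1,1,1,1,1,1).

Boundary ∂_2: C_2 → C_1 acts by ∂[p,q,r] = [q,r] − [p,r] + [p,q]. For instance
  ∂TVX = VX − TX + TV,
  ∂PSX = SX − PX + PS.
As a 27×18 matrix over Z this has rank 17, with invariant factors (1,1,1,1,1,1,1,1,1,1,1,1,1,1,1,1,1).

Now H_k = ker ∂_k / im ∂_{k+1}, so:

  H_0: rank C_0 − rank ∂_1 = 9 − 8 = 1, and the invariant factors of ∂_1 are all 1, so H_0 ≅ Z.
  H_1: rank ker ∂_1 − rank ∂_2 = (27 − 8) − 17 = 2, and the invariant factors of ∂_2 are all 1, so H_1 ≅ Z^2.
  H_2: rank ker ∂_2 − rank ∂_3 = (18 − 17) − 0 = 1, and there is no ∂_3, so H_2 ≅ Z.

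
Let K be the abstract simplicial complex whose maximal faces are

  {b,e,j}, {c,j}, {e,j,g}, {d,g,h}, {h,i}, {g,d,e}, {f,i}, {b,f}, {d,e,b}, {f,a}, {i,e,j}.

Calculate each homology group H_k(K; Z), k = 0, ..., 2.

H_0 = Z,  H_1 = Z^2,  H_2 = 0.

We work with the vertex ordering a < b < c < d < e < f < g < h < i < j. The simplices of K, each written with vertices in increasing order, are:

  0-simplices (10): a, b, c, d, e, f, g, h, i, j
  1-simplices (17): af, bd, be, bf, bj, cj, de, dg, dh, eg, ei, ej, fi, gh, gj, hi, ij
  2-simplices (6): bde, bej, deg, dgh, egj, eij

Hence C_0 ≅ Z^10, C_1 ≅ Z^17, C_2 ≅ Z^6.

Boundary ∂_1: C_1 → C_0 is given by ∂[p,q] = [q] − [p]. For instance
  ∂gh = h − g.
This gives a 10×17 integer matrix of rank 9; reducing to Smith normal form yields diagonal entries (1,1,1,1,1,1,1,1,1).

The boundary map ∂_2: C_2 → C_1 acts by ∂[p,q,r] = [q,r] − [p,r] + [p,q]. For instance
  ∂deg = eg − dg + de,
  ∂dgh = gh − dh + dg.
This gives a 17×6 integer matrix of rank 6; reducing to Smith normal form yields diagonal entries (1,1,1,1,1,1).

Reading off H_k = ker ∂_k / im ∂_{k+1}:

  H_0: rank C_0 − rank ∂_1 = 10 − 9 = 1, and the invariant factors of ∂_1 are all 1, so H_0 ≅ Z.
  H_1: rank ker ∂_1 − rank ∂_2 = (17 − 9) − 6 = 2, and the invariant factors of ∂_2 are all 1, so H_1 ≅ Z^2.
  H_2: rank ker ∂_2 − rank ∂_3 = (6 − 6) − 0 = 0, and there is no ∂_3, so H_2 ≅ 0.

As a check, the Euler characteristic is 10 − 17 + 6 = -1, which agrees with 1 − 2 + 0 = -1.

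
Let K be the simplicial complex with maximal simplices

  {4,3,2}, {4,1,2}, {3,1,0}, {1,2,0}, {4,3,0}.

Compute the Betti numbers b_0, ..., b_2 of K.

b_0 = 1, b_1 = 1, b_2 = 0.

Take the total order 0 < 1 < 2 < 3 < 4 on the vertex set. Then K (dimension 2) consists of the simplices:

  0-simplices (5): [0], [1], [2], [3], [4]
  1-simplices (10): [0,1], [0,2], [0,3], [0,4], [1,2], [1,3], [1,4], [2,3], [2,4], [3,4]
  2-simplices (5): [0,1,2], [0,1,3], [0,3,4], [1,2,4], [2,3,4]

so the chain groups are C_0 ≅ Z^5, C_1 ≅ Z^10, C_2 ≅ Z^5.

∂_1: C_1 → C_0 is given by ∂[p,q] = [q] − [p].
As a 5×10 matrix over Z this has rank 4, with invariant factors (1,1,1,1).

The boundary map ∂_2: C_2 → C_1 acts by ∂[p,q,r] = [q,r] − [p,r] + [p,q]. For instance
  ∂[0,1,2] = [1,2] − [0,2] + [0,1],
  ∂[0,3,4] = [3,4] − [0,4] + [0,3].
The resulting 10×5 matrix has rank 5, and its Smith normal form has invariant factors (1,1,1,1,1).

Now H_k = ker ∂_k / im ∂_{k+1}, so:

  H_0: rank C_0 − rank ∂_1 = 5 − 4 = 1, and the invariant factors of ∂_1 are all 1, so H_0 ≅ Z.
  H_1: rank ker ∂_1 − rank ∂_2 = (10 − 4) − 5 = 1, and the invariant factors of ∂_2 are all 1, so H_1 ≅ Z.
  H_2: rank ker ∂_2 − rank ∂_3 = (5 − 5) − 0 = 0, and there is no ∂_3, so H_2 ≅ 0.

(K is a triangulation of the Möbius band.)

Hence the Betti numbers are b_0 = 1, b_1 = 1, b_2 = 0.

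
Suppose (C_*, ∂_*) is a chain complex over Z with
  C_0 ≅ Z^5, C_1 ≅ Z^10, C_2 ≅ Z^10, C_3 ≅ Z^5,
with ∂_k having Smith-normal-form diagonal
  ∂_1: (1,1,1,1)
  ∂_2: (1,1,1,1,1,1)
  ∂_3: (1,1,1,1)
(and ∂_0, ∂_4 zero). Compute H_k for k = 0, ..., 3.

H_0 ≅ Z,  H_1 = 0,  H_2 = 0,  H_3 ≅ Z.

H_0: b_0 = 5 − 0 − 4 = 1; torsion from ∂_1 factors > 1: none. So H_0 ≅ Z.
H_1: b_1 = 10 − 4 − 6 = 0; torsion from ∂_2 factors > 1: none. So H_1 ≅ 0.
H_2: b_2 = 10 − 6 − 4 = 0; torsion from ∂_3 factors > 1: none. So H_2 ≅ 0.
H_3: b_3 = 5 − 4 − 0 = 1; torsion from ∂_4 factors > 1: none. So H_3 ≅ Z.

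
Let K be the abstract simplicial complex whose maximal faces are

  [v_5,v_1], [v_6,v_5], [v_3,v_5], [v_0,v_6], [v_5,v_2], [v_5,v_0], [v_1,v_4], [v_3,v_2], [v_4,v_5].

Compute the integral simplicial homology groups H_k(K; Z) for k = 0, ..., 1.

H_0 ≅ Z,  H_1 ≅ Z^3.

We work with the vertex ordering v_0 < v_1 < v_2 < v_3 < v_4 < v_5 < v_6. The simplices of K, each written with vertices in increasing order, are:

  0-simplices (7): [v_0], [v_1], [v_2], [v_3], [v_4], [v_5], [v_6]
  1-simplices (9): [v_0,v_5], [v_0,v_6], [v_1,v_4], [v_1,v_5], [v_2,v_3], [v_2,v_5], [v_3,v_5], [v_4,v_5], [v_5,v_6]

Hence C_0 ≅ Z^7, C_1 ≅ Z^9.

Boundary ∂_1: C_1 → C_0 is given by ∂[p,q] = [q] − [p]. For instance
  ∂[v_2,v_3] = [v_3] − [v_2].
As a 7×9 matrix over Z this has rank 6, with invariant factors (1,1,1,1,1,1).

Reading off H_k = ker ∂_k / im ∂_{k+1}:

  H_0: rank C_0 − rank ∂_1 = 7 − 6 = 1, and the invariant factors of ∂_1 are all 1, so H_0 ≅ Z.
  H_1: rank ker ∂_1 − rank ∂_2 = (9 − 6) − 0 = 3, and there is no ∂_2, so H_1 ≅ Z^3.

As a check, the Euler characteristic is 7 − 9 = -2, which agrees with 1 − 3 = -2.
(K is a triangulation of a wedge of 3 circles.)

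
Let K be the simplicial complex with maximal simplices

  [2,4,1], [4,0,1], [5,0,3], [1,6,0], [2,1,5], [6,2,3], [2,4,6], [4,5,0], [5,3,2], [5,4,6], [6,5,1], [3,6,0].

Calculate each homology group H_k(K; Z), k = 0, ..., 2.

We work with the vertex ordering 0 < 1 < 2 < 3 < 4 < 5 < 6. The simplices of K, each written with vertices in increasing order, are:

  0-simplices (7): [0], [1], [2], [3], [4], [5], [6]
  1-simplices (18): [0,1], [0,3], [0,4], [0,5], [0,6], [1,2], [1,4], [1,5], [1,6], [2,3], [2,4], [2,5], [2,6], [3,5], [3,6], [4,5], [4,6], [5,6]
  2-simplices (12): [0,1,4], [0,1,6], [0,3,5], [0,3,6], [0,4,5], [1,2,4], [1,2,5], [1,5,6], [2,3,5], [2,3,6], [2,4,6], [4,5,6]

giving chain groups C_0 ≅ Z^7, C_1 ≅ Z^18, C_2 ≅ Z^12.

Boundary ∂_1: C_1 → C_0 maps an edge to its endpoints' difference, ∂[p,q] = q − p.
The 7×18 boundary matrix has rank 6 and Smith normal form diag(1,1,1,1,1,1).

Boundary ∂_2: C_2 → C_1 sends each 2-simplex [p,q,r] to [q,r] − [p,r] + [p,q]. For instance
  ∂[2,3,6] = [3,6] − [2,6] + [2,3],
  ∂[0,1,6] = [1,6] − [0,6] + [0,1].
As a 18×12 matrix over Z this has rank 12, with invariant factors (1,1,1,1,1,1,1,1,1,1,1,2).

Now H_k = ker ∂_k / im ∂_{k+1}, so:

  H_0: rank C_0 − rank ∂_1 = 7 − 6 = 1, and the invariant factors of ∂_1 are all 1, so H_0 ≅ Z.
  H_1: rank ker ∂_1 − rank ∂_2 = (18 − 6) − 12 = 0, and ∂_2 has invariant factor 2 > 1, so H_1 ≅ Z/2Z.
  H_2: rank ker ∂_2 − rank ∂_3 = (12 − 12) − 0 = 0, and there is no ∂_3, so H_2 ≅ 0.

H_0 = Z,  H_1 = Z/2Z,  H_2 = 0.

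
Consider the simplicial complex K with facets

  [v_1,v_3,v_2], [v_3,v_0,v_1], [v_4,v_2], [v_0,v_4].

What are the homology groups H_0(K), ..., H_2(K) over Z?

H_0 ≅ Z,  H_1 ≅ Z,  H_2 = 0.

Fix the vertex order v_0 < v_1 < v_2 < v_3 < v_4 and write every simplex with vertices in increasing order. Then dim K = 2 and the simplices of K are:

  0-simplices (5): [v_0], [v_1], [v_2], [v_3], [v_4]
  1-simplices (7): [v_0,v_1], [v_0,v_3], [v_0,v_4], [v_1,v_2], [v_1,v_3], [v_2,v_3], [v_2,v_4]
  2-simplices (2): [v_0,v_1,v_3], [v_1,v_2,v_3]

Hence C_0 ≅ Z^5, C_1 ≅ Z^7, C_2 ≅ Z^2.

∂_1: C_1 → C_0 sends each edge [p,q] (with p < q) to q − p. For instance
  ∂[v_2,v_4] = [v_4] − [v_2].
The resulting 5×7 matrix has rank 4, and its Smith normal form has invariant factors (1,1,1,1).

Boundary ∂_2: C_2 → C_1 sends each 2-simplex [p,q,r] to [q,r] − [p,r] + [p,q]. For instance
  ∂[v_0,v_1,v_3] = [v_1,v_3] − [v_0,v_3] + [v_0,v_1],
  ∂[v_1,v_2,v_3] = [v_2,v_3] − [v_1,v_3] + [v_1,v_2].
The resulting 7×2 matrix has rank 2, and its Smith normal form has invariant factors (1,1).

Now H_k = ker ∂_k / im ∂_{k+1}, so:

  H_0: rank C_0 − rank ∂_1 = 5 − 4 = 1, and the invariant factors of ∂_1 are all 1, so H_0 = Z.
  H_1: rank ker ∂_1 − rank ∂_2 = (7 − 4) − 2 = 1, and the invariant factors of ∂_2 are all 1, so H_1 = Z.
  H_2: rank ker ∂_2 − rank ∂_3 = (2 − 2) − 0 = 0, and there is no ∂_3, so H_2 = 0.

As a check, the Euler characteristic is 5 − 7 + 2 = 0, which agrees with 1 − 1 + 0 = 0.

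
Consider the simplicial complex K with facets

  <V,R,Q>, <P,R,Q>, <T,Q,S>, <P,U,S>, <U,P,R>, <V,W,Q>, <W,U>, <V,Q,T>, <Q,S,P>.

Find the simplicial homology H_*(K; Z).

H_0 ≅ Z,  H_1 ≅ Z,  H_2 = 0.

Fix the vertex order P < Q < R < S < T < U < V < W and write every simplex with vertices in increasing order. Then dim K = 2 and the simplices of K are:

  0-simplices (8): P, Q, R, S, T, U, V, W
  1-simplices (16): PQ, PR, PS, PU, QR, QS, QT, QV, QW, RU, RV, ST, SU, TV, UW, VW
  2-simplices (8): PQR, PQS, PRU, PSU, QRV, QST, QTV, QVW

so the chain groups are C_0 ≅ Z^8, C_1 ≅ Z^16, C_2 ≅ Z^8.

Boundary ∂_1: C_1 → C_0 maps an edge to its endpoints' difference, ∂[p,q] = q − p. For instance
  ∂QS = S − Q.
The 8×16 boundary matrix has rank 7 and Smith normal form diag(1,1,1,1,1,1,1).

∂_2: C_2 → C_1 acts by ∂[p,q,r] = [q,r] − [p,r] + [p,q]. For instance
  ∂QST = ST − QT + QS,
  ∂PQS = QS − PS + PQ.
The 16×8 boundary matrix has rank 8 and Smith normal form diag(1,1,1,1,1,1,1,1).

Now H_k = ker ∂_k / im ∂_{k+1}, so:

  H_0: rank C_0 − rank ∂_1 = 8 − 7 = 1, and the invariant factors of ∂_1 are all 1, so H_0 ≅ Z.
  H_1: rank ker ∂_1 − rank ∂_2 = (16 − 7) − 8 = 1, and the invariant factors of ∂_2 are all 1, so H_1 ≅ Z.
  H_2: rank ker ∂_2 − rank ∂_3 = (8 − 8) − 0 = 0, and there is no ∂_3, so H_2 ≅ 0.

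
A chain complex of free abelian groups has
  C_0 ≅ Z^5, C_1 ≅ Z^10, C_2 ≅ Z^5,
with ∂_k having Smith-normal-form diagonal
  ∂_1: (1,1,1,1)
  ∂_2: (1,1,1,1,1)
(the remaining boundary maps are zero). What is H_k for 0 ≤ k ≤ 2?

H_0 ≅ Z,  H_1 ≅ Z,  H_2 = 0.

H_0: b_0 = 5 − 0 − 4 = 1; torsion from ∂_1 factors > 1: none. So H_0 ≅ Z.
H_1: b_1 = 10 − 4 − 5 = 1; torsion from ∂_2 factors > 1: none. So H_1 ≅ Z.
H_2: b_2 = 5 − 5 − 0 = 0; torsion from ∂_3 factors > 1: none. So H_2 ≅ 0.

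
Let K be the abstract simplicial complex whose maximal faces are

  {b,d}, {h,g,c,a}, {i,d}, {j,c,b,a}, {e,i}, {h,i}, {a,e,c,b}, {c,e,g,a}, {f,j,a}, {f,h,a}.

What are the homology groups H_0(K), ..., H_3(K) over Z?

H_0 ≅ Z,  H_1 ≅ Z^2,  H_2 = 0,  H_3 = 0.

Take the total order a < b < c < d < e < f < g < h < i < j on the vertex set. Then K (dimension 3) consists of the simplices:

  0-simplices (10): a, b, c, d, e, f, g, h, i, j
  1-simplices (22): ab, ac, ae, af, ag, ah, aj, bc, bd, be, bj, ce, cg, ch, cj, di, eg, ei, fh, fj, gh, hi
  2-simplices (15): abc, abe, abj, ace, acg, ach, acj, aeg, afh, afj, agh, bce, bcj, ceg, cgh
  3-simplices (4): abce, abcj, aceg, acgh

giving chain groups C_0 ≅ Z^10, C_1 ≅ Z^22, C_2 ≅ Z^15, C_3 ≅ Z^4.

∂_1: C_1 → C_0 is given by ∂[p,q] = [q] − [p].
The 10×22 boundary matrix has rank 9 and Smith normal form diag(1,1,1,1,1,1,1,1,1).

The boundary map ∂_2: C_2 → C_1 maps a triangle to the signed sum of its edges. For instance
  ∂ace = ce − ae + ac,
  ∂ceg = eg − cg + ce.
The 22×15 boundary matrix has rank 11 and Smith normal form diag(1,1,1,1,1,1,1,1,1,1,1).

∂_3: C_3 → C_2 sends each 3-simplex σ to the alternating sum Σ_i (−1)^i (σ with its i-th vertex removed). For instance
  ∂abcj = bcj − acj + abj − abc,
  ∂acgh = cgh − agh + ach − acg.
The resulting 15×4 matrix has rank 4, and its Smith normal form has invariant factors (1,1,1,1).

Reading off H_k = ker ∂_k / im ∂_{k+1}:

  H_0: rank C_0 − rank ∂_1 = 10 − 9 = 1, and the invariant factors of ∂_1 are all 1, so H_0 = Z.
  H_1: rank ker ∂_1 − rank ∂_2 = (22 − 9) − 11 = 2, and the invariant factors of ∂_2 are all 1, so H_1 = Z^2.
  H_2: rank ker ∂_2 − rank ∂_3 = (15 − 11) − 4 = 0, and the invariant factors of ∂_3 are all 1, so H_2 = 0.
  H_3: rank ker ∂_3 − rank ∂_4 = (4 − 4) − 0 = 0, and there is no ∂_4, so H_3 = 0.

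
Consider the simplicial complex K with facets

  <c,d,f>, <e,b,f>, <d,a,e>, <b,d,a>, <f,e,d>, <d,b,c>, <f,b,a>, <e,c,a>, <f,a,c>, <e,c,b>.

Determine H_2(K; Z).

Fix the vertex order a < b < c < d < e < f and write every simplex with vertices in increasing order. Then dim K = 2 and the simplices of K are:

  0-simplices (6): a, b, c, d, e, f
  1-simplices (15): ab, ac, ad, ae, af, bc, bd, be, bf, cd, ce, cf, de, df, ef
  2-simplices (10): abd, abf, ace, acf, ade, bcd, bce, bef, cdf, def

Hence C_0 ≅ Z^6, C_1 ≅ Z^15, C_2 ≅ Z^10.

Boundary ∂_1: C_1 → C_0 is given by ∂[p,q] = [q] − [p].
This gives a 6×15 integer matrix of rank 5; reducing to Smith normal form yields diagonal entries (1,1,1,1,1).

The boundary map ∂_2: C_2 → C_1 acts by ∂[p,q,r] = [q,r] − [p,r] + [p,q]. For instance
  ∂ace = ce − ae + ac,
  ∂bcd = cd − bd + bc.
This gives a 15×10 integer matrix of rank 10; reducing to Smith normal form yields diagonal entries (1,1,1,1,1,1,1,1,1,2).

Reading off H_k = ker ∂_k / im ∂_{k+1}:

  H_2: rank ker ∂_2 − rank ∂_3 = (10 − 10) − 0 = 0, and there is no ∂_3, so H_2 ≅ 0.

(K is a triangulation of the real projective plane RP^2.)

H_2 ≅ 0.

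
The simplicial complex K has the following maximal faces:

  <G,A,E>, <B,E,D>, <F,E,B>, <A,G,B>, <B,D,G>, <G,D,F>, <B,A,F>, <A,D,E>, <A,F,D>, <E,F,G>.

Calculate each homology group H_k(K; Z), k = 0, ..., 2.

H_0 = Z,  H_1 = Z/2,  H_2 = 0.

K has 6 vertices, 15 edges, 10 triangles.
rank ∂_0 = 0, rank ∂_1 = 5 ⇒ b_0 = 6 − 0 − 5 = 1; all invariant factors of ∂_1 are 1 so no torsion. So H_0 = Z.
rank ∂_1 = 5, rank ∂_2 = 10 ⇒ b_1 = 15 − 5 − 10 = 0; ∂_2 has invariant factor(s) [2] giving torsion. So H_1 = Z/2.
rank ∂_2 = 10, rank ∂_3 = 0 ⇒ b_2 = 10 − 10 − 0 = 0. So H_2 = 0.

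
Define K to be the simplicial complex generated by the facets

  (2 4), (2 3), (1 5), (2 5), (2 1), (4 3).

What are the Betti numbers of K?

b_0 = 1, b_1 = 2.

We work with the vertex ordering 1 < 2 < 3 < 4 < 5. The simplices of K, each written with vertices in increasing order, are:

  0-simplices (5): [1], [2], [3], [4], [5]
  1-simplices (6): [1,2], [1,5], [2,3], [2,4], [2,5], [3,4]

so the chain groups are C_0 ≅ Z^5, C_1 ≅ Z^6.

Boundary ∂_1: C_1 → C_0 maps an edge to its endpoints' difference, ∂[p,q] = q − p.
The resulting 5×6 matrix has rank 4, and its Smith normal form has invariant factors (1,1,1,1).

From H_k ≅ ker(∂_k) / im(∂_{k+1}) we obtain:

  H_0: rank C_0 − rank ∂_1 = 5 − 4 = 1, and the invariant factors of ∂_1 are all 1, so H_0 ≅ Z.
  H_1: rank ker ∂_1 − rank ∂_2 = (6 − 4) − 0 = 2, and there is no ∂_2, so H_1 ≅ Z^2.

Hence the Betti numbers are b_0 = 1, b_1 = 2.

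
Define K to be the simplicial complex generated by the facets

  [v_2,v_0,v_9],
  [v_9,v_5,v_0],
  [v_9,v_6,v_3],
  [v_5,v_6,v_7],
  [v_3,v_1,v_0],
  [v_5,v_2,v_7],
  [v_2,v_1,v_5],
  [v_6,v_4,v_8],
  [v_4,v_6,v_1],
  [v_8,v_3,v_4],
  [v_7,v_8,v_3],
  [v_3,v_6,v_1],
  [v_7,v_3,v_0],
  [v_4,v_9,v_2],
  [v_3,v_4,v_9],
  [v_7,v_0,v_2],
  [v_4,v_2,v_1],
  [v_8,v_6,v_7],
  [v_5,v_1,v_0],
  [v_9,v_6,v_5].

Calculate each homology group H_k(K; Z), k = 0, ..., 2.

H_0 ≅ Z,  H_1 ≅ Z ⊕ Z/2Z,  H_2 = 0.

We work with the vertex ordering v_0 < v_1 < v_2 < v_3 < v_4 < v_5 < v_6 < v_7 < v_8 < v_9. The simplices of K, each written with vertices in increasing order, are:

  0-simplices (10): [v_0], [v_1], [v_2], [v_3], [v_4], [v_5], [v_6], [v_7], [v_8], [v_9]
  1-simplices (30): (30 of them)
  2-simplices (20): (20 of them)

giving chain groups C_0 ≅ Z^10, C_1 ≅ Z^30, C_2 ≅ Z^20.

Boundary ∂_1: C_1 → C_0 sends each edge [p,q] (with p < q) to q − p. For instance
  ∂[v_6,v_8] = [v_8] − [v_6].
As a 10×30 matrix over Z this has rank 9, with invariant factors (1,1,1,1,1,1,1,1,1).

∂_2: C_2 → C_1 maps a triangle to the signed sum of its edges. For instance
  ∂[v_0,v_1,v_5] = [v_1,v_5] − [v_0,v_5] + [v_0,v_1],
  ∂[v_0,v_2,v_7] = [v_2,v_7] − [v_0,v_7] + [v_0,v_2].
The resulting 30×20 matrix has rank 20, and its Smith normal form has invariant factors (1,1,1,1,1,1,1,1,1,1,1,1,1,1,1,1,1,1,1,2).

From H_k ≅ ker(∂_k) / im(∂_{k+1}) we obtain:

  H_0: rank C_0 − rank ∂_1 = 10 − 9 = 1, and the invariant factors of ∂_1 are all 1, so H_0 ≅ Z.
  H_1: rank ker ∂_1 − rank ∂_2 = (30 − 9) − 20 = 1, and ∂_2 has invariant factor 2 > 1, so H_1 ≅ Z ⊕ Z/2Z.
  H_2: rank ker ∂_2 − rank ∂_3 = (20 − 20) − 0 = 0, and there is no ∂_3, so H_2 ≅ 0.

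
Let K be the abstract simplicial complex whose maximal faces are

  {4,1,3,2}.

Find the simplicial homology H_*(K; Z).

H_0 ≅ Z,  H_1 = 0,  H_2 = 0,  H_3 = 0.

Take the total order 1 < 2 < 3 < 4 on the vertex set. Then K (dimension 3) consists of the simplices:

  0-simplices (4): [1], [2], [3], [4]
  1-simplices (6): [1,2], [1,3], [1,4], [2,3], [2,4], [3,4]
  2-simplices (4): [1,2,3], [1,2,4], [1,3,4], [2,3,4]
  3-simplices (1): [1,2,3,4]

so the chain groups are C_0 ≅ Z^4, C_1 ≅ Z^6, C_2 ≅ Z^4, C_3 ≅ Z^1.

The boundary map ∂_1: C_1 → C_0 is given by ∂[p,q] = [q] − [p].
This gives a 4×6 integer matrix of rank 3; reducing to Smith normal form yields diagonal entries (1,1,1).

∂_2: C_2 → C_1 maps a triangle to the signed sum of its edges. For instance
  ∂[2,3,4] = [3,4] − [2,4] + [2,3],
  ∂[1,2,3] = [2,3] − [1,3] + [1,2].
The 6×4 boundary matrix has rank 3 and Smith normal form diag(1,1,1).

The boundary map ∂_3: C_3 → C_2 sends each 3-simplex σ to the alternating sum Σ_i (−1)^i (σ with its i-th vertex removed). For instance
  ∂[1,2,3,4] = [2,3,4] − [1,3,4] + [1,2,4] − [1,2,3].
The 4×1 boundary matrix has rank 1 and Smith normal form diag(1).

Computing H_k = (kernel of ∂_k) / (image of ∂_{k+1}):

  H_0: rank C_0 − rank ∂_1 = 4 − 3 = 1, and the invariant factors of ∂_1 are all 1, so H_0 = Z.
  H_1: rank ker ∂_1 − rank ∂_2 = (6 − 3) − 3 = 0, and the invariant factors of ∂_2 are all 1, so H_1 = 0.
  H_2: rank ker ∂_2 − rank ∂_3 = (4 − 3) − 1 = 0, and the invariant factors of ∂_3 are all 1, so H_2 = 0.
  H_3: rank ker ∂_3 − rank ∂_4 = (1 − 1) − 0 = 0, and there is no ∂_4, so H_3 = 0.

As a check, the Euler characteristic is 4 − 6 + 4 − 1 = 1, which agrees with 1 − 0 + 0 − 0 = 1.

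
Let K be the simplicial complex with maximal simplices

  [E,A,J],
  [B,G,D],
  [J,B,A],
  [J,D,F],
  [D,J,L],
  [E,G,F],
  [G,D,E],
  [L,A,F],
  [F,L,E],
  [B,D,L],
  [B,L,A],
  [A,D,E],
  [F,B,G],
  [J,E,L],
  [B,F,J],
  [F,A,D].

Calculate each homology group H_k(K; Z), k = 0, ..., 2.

Order the vertices as A < B < D < E < F < G < J < L. Listing each simplex with vertices in this order, K has dimension 2 with simplices:

  0-simplices (8): A, B, D, E, F, G, J, L
  1-simplices (24): AB, AD, AE, AF, AJ, AL, BD, BF, BG, BJ, BL, DE, DF, DG, DJ, DL, EF, EG, EJ, EL, FG, FJ, FL, JL
  2-simplices (16): ABJ, ABL, ADE, ADF, AEJ, AFL, BDG, BDL, BFG, BFJ, DEG, DFJ, DJL, EFG, EFL, EJL

giving chain groups C_0 ≅ Z^8, C_1 ≅ Z^24, C_2 ≅ Z^16.

∂_1: C_1 → C_0 maps an edge to its endpoints' difference, ∂[p,q] = q − p. For instance
  ∂JL = L − J.
This gives a 8×24 integer matrix of rank 7; reducing to Smith normal form yields diagonal entries (1,1,1,1,1,1,1).

Boundary ∂_2: C_2 → C_1 acts by ∂[p,q,r] = [q,r] − [p,r] + [p,q]. For instance
  ∂ABL = BL − AL + AB,
  ∂EFG = FG − EG + EF.
The 24×16 boundary matrix has rank 15 and Smith normal form diag(1,1,1,1,1,1,1,1,1,1,1,1,1,1,1).

Now H_k = ker ∂_k / im ∂_{k+1}, so:

  H_0: rank C_0 − rank ∂_1 = 8 − 7 = 1, and the invariant factors of ∂_1 are all 1, so H_0 ≅ Z.
  H_1: rank ker ∂_1 − rank ∂_2 = (24 − 7) − 15 = 2, and the invariant factors of ∂_2 are all 1, so H_1 ≅ Z^2.
  H_2: rank ker ∂_2 − rank ∂_3 = (16 − 15) − 0 = 1, and there is no ∂_3, so H_2 ≅ Z.

H_0 ≅ Z,  H_1 ≅ Z^2,  H_2 ≅ Z.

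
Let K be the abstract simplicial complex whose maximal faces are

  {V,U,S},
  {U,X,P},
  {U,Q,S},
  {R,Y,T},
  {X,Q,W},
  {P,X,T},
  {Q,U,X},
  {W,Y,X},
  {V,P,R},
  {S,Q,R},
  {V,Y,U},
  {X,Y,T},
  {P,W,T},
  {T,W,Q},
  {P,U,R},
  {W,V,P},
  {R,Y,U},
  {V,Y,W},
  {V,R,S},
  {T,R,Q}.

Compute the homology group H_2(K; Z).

H_2 ≅ 0.

Order the vertices as P < Q < R < S < T < U < V < W < X < Y. Listing each simplex with vertices in this order, K has dimension 2 with simplices:

  0-simplices (10): P, Q, R, S, T, U, V, W, X, Y
  1-simplices (30): PR, PT, PU, PV, PW, PX, QR, QS, QT, QU, QW, QX, RS, RT, RU, RV, RY, SU, SV, TW, TX, TY, UV, UX, UY, VW, VY, WX, WY, XY
  2-simplices (20): PRU, PRV, PTW, PTX, PUX, PVW, QRS, QRT, QSU, QTW, QUX, QWX, RSV, RTY, RUY, SUV, TXY, UVY, VWY, WXY

Hence C_0 ≅ Z^10, C_1 ≅ Z^30, C_2 ≅ Z^20.

The boundary map ∂_1: C_1 → C_0 is given by ∂[p,q] = [q] − [p]. For instance
  ∂PX = X − P.
The 10×30 boundary matrix has rank 9 and Smith normal form diag(1,1,1,1,1,1,1,1,1).

∂_2: C_2 → C_1 maps a triangle to the signed sum of its edges. For instance
  ∂PTX = TX − PX + PT,
  ∂UVY = VY − UY + UV.
The resulting 30×20 matrix has rank 20, and its Smith normal form has invariant factors (1,1,1,1,1,1,1,1,1,1,1,1,1,1,1,1,1,1,1,2).

Computing H_k = (kernel of ∂_k) / (image of ∂_{k+1}):

  H_2: rank ker ∂_2 − rank ∂_3 = (20 − 20) − 0 = 0, and there is no ∂_3, so H_2 ≅ 0.

(K is a triangulation of the Klein bottle.)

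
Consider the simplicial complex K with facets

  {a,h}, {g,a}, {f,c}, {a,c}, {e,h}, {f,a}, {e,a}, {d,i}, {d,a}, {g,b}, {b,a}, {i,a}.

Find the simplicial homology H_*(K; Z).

H_0 ≅ Z,  H_1 ≅ Z^4.

Take the total order a < b < c < d < e < f < g < h < i on the vertex set. Then K (dimension 1) consists of the simplices:

  0-simplices (9): a, b, c, d, e, f, g, h, i
  1-simplices (12): ab, ac, ad, ae, af, ag, ah, ai, bg, cf, di, eh

so the chain groups are C_0 ≅ Z^9, C_1 ≅ Z^12.

Boundary ∂_1: C_1 → C_0 maps an edge to its endpoints' difference, ∂[p,q] = q − p. For instance
  ∂ag = g − a.
As a 9×12 matrix over Z this has rank 8, with invariant factors (1,1,1,1,1,1,1,1).

Reading off H_k = ker ∂_k / im ∂_{k+1}:

  H_0: rank C_0 − rank ∂_1 = 9 − 8 = 1, and the invariant factors of ∂_1 are all 1, so H_0 = Z.
  H_1: rank ker ∂_1 − rank ∂_2 = (12 − 8) − 0 = 4, and there is no ∂_2, so H_1 = Z^4.

As a check, the Euler characteristic is 9 − 12 = -3, which agrees with 1 − 4 = -3.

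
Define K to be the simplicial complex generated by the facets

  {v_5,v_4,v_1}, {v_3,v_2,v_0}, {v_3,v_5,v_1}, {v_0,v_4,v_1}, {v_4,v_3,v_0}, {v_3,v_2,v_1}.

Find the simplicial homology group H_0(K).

H_0 = Z.

Take the total order v_0 < v_1 < v_2 < v_3 < v_4 < v_5 on the vertex set. Then K (dimension 2) consists of the simplices:

  0-simplices (6): [v_0], [v_1], [v_2], [v_3], [v_4], [v_5]
  1-simplices (12): [v_0,v_1], [v_0,v_2], [v_0,v_3], [v_0,v_4], [v_1,v_2], [v_1,v_3], [v_1,v_4], [v_1,v_5], [v_2,v_3], [v_3,v_4], [v_3,v_5], [v_4,v_5]
  2-simplices (6): [v_0,v_1,v_4], [v_0,v_2,v_3], [v_0,v_3,v_4], [v_1,v_2,v_3], [v_1,v_3,v_5], [v_1,v_4,v_5]

Hence C_0 ≅ Z^6, C_1 ≅ Z^12, C_2 ≅ Z^6.

The boundary map ∂_1: C_1 → C_0 is given by ∂[p,q] = [q] − [p].
As a 6×12 matrix over Z this has rank 5, with invariant factors (1,1,1,1,1).

The boundary map ∂_2: C_2 → C_1 sends each 2-simplex [p,q,r] to [q,r] − [p,r] + [p,q]. For instance
  ∂[v_1,v_2,v_3] = [v_2,v_3] − [v_1,v_3] + [v_1,v_2],
  ∂[v_0,v_1,v_4] = [v_1,v_4] − [v_0,v_4] + [v_0,v_1].
As a 12×6 matrix over Z this has rank 6, with invariant factors (1,1,1,1,1,1).

From H_k ≅ ker(∂_k) / im(∂_{k+1}) we obtain:

  H_0: rank C_0 − rank ∂_1 = 6 − 5 = 1, and the invariant factors of ∂_1 are all 1, so H_0 ≅ Z.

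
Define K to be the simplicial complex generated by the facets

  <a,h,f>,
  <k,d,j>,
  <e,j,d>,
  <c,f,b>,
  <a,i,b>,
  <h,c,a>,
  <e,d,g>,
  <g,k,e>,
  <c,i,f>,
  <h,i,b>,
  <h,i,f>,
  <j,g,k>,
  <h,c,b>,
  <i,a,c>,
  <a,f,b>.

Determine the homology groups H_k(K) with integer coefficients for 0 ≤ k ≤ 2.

H_0 = Z^2,  H_1 = Z × Z/2,  H_2 = 0.

Fix the vertex order a < b < c < d < e < f < g < h < i < j < k and write every simplex with vertices in increasing order. Then dim K = 2 and the simplices of K are:

  0-simplices (11): a, b, c, d, e, f, g, h, i, j, k
  1-simplices (25): ab, ac, af, ah, ai, bc, bf, bh, bi, cf, ch, ci, de, dg, dj, dk, eg, ej, ek, fh, fi, gj, gk, hi, jk
  2-simplices (15): abf, abi, ach, aci, afh, bcf, bch, bhi, cfi, deg, dej, djk, egk, fhi, gjk

giving chain groups C_0 ≅ Z^11, C_1 ≅ Z^25, C_2 ≅ Z^15.

∂_1: C_1 → C_0 maps an edge to its endpoints' difference, ∂[p,q] = q − p. For instance
  ∂de = e − d.
This gives a 11×25 integer matrix of rank 9; reducing to Smith normal form yields diagonal entries (1,1,1,1,1,1,1,1,1).

∂_2: C_2 → C_1 sends each 2-simplex [p,q,r] to [q,r] − [p,r] + [p,q]. For instance
  ∂abf = bf − af + ab,
  ∂djk = jk − dk + dj.
The 25×15 boundary matrix has rank 15 and Smith normal form diag(1,1,1,1,1,1,1,1,1,1,1,1,1,1,2).

From H_k ≅ ker(∂_k) / im(∂_{k+1}) we obtain:

  H_0: rank C_0 − rank ∂_1 = 11 − 9 = 2, and the invariant factors of ∂_1 are all 1, so H_0 = Z^2.
  H_1: rank ker ∂_1 − rank ∂_2 = (25 − 9) − 15 = 1, and ∂_2 has invariant factor 2 > 1, so H_1 = Z × Z/2.
  H_2: rank ker ∂_2 − rank ∂_3 = (15 − 15) − 0 = 0, and there is no ∂_3, so H_2 = 0.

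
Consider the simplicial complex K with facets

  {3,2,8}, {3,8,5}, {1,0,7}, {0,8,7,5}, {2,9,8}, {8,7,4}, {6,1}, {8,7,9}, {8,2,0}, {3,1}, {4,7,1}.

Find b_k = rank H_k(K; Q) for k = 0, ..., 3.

K has 10 vertices, 21 edges, 12 triangles, 1 3-simplex.
rank ∂_0 = 0, rank ∂_1 = 9 ⇒ b_0 = 10 − 0 − 9 = 1; all invariant factors of ∂_1 are 1 so no torsion. So H_0 ≅ Z.
rank ∂_1 = 9, rank ∂_2 = 11 ⇒ b_1 = 21 − 9 − 11 = 1; all invariant factors of ∂_2 are 1 so no torsion. So H_1 ≅ Z.
rank ∂_2 = 11, rank ∂_3 = 1 ⇒ b_2 = 12 − 11 − 1 = 0; all invariant factors of ∂_3 are 1 so no torsion. So H_2 ≅ 0.
rank ∂_3 = 1, rank ∂_4 = 0 ⇒ b_3 = 1 − 1 − 0 = 0. So H_3 ≅ 0.

b_0 = 1, b_1 = 1, b_2 = 0, b_3 = 0.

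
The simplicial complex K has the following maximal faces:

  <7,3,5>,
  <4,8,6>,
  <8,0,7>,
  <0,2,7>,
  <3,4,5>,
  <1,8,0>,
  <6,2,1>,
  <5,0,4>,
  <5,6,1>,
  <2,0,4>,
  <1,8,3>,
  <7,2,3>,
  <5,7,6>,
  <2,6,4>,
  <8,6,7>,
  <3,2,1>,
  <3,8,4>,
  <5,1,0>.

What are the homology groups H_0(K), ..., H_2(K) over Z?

H_0 = Z,  H_1 = Z^2,  H_2 = Z.

Fix the vertex order 0 < 1 < 2 < 3 < 4 < 5 < 6 < 7 < 8 and write every simplex with vertices in increasing order. Then dim K = 2 and the simplices of K are:

  0-simplices (9): [0], [1], [2], [3], [4], [5], [6], [7], [8]
  1-simplices (27): (27 of them)
  2-simplices (18): [0,1,5], [0,1,8], [0,2,4], [0,2,7], [0,4,5], [0,7,8], [1,2,3], [1,2,6], [1,3,8], [1,5,6], [2,3,7], [2,4,6], [3,4,5], [3,4,8], [3,5,7], [4,6,8], [5,6,7], [6,7,8]

so the chain groups are C_0 ≅ Z^9, C_1 ≅ Z^27, C_2 ≅ Z^18.

The boundary map ∂_1: C_1 → C_0 maps an edge to its endpoints' difference, ∂[p,q] = q − p. For instance
  ∂[0,1] = [1] − [0].
The resulting 9×27 matrix has rank 8, and its Smith normal form has invariant factors (1,1,1,1,1,1,1,1).

∂_2: C_2 → C_1 sends each 2-simplex [p,q,r] to [q,r] − [p,r] + [p,q]. For instance
  ∂[6,7,8] = [7,8] − [6,8] + [6,7],
  ∂[0,1,5] = [1,5] − [0,5] + [0,1].
As a 27×18 matrix over Z this has rank 17, with invariant factors (1,1,1,1,1,1,1,1,1,1,1,1,1,1,1,1,1).

Now H_k = ker ∂_k / im ∂_{k+1}, so:

  H_0: rank C_0 − rank ∂_1 = 9 − 8 = 1, and the invariant factors of ∂_1 are all 1, so H_0 = Z.
  H_1: rank ker ∂_1 − rank ∂_2 = (27 − 8) − 17 = 2, and the invariant factors of ∂_2 are all 1, so H_1 = Z^2.
  H_2: rank ker ∂_2 − rank ∂_3 = (18 − 17) − 0 = 1, and there is no ∂_3, so H_2 = Z.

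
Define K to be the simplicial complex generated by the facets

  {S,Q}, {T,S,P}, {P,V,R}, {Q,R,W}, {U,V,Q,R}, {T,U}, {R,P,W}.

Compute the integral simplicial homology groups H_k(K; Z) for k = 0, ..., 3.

H_0 ≅ Z,  H_1 ≅ Z^2,  H_2 = 0,  H_3 = 0.

K has 8 vertices, 16 edges, 8 triangles, 1 3-simplex.
rank ∂_0 = 0, rank ∂_1 = 7 ⇒ b_0 = 8 − 0 − 7 = 1; all invariant factors of ∂_1 are 1 so no torsion. So H_0 ≅ Z.
rank ∂_1 = 7, rank ∂_2 = 7 ⇒ b_1 = 16 − 7 − 7 = 2; all invariant factors of ∂_2 are 1 so no torsion. So H_1 ≅ Z^2.
rank ∂_2 = 7, rank ∂_3 = 1 ⇒ b_2 = 8 − 7 − 1 = 0; all invariant factors of ∂_3 are 1 so no torsion. So H_2 ≅ 0.
rank ∂_3 = 1, rank ∂_4 = 0 ⇒ b_3 = 1 − 1 − 0 = 0. So H_3 ≅ 0.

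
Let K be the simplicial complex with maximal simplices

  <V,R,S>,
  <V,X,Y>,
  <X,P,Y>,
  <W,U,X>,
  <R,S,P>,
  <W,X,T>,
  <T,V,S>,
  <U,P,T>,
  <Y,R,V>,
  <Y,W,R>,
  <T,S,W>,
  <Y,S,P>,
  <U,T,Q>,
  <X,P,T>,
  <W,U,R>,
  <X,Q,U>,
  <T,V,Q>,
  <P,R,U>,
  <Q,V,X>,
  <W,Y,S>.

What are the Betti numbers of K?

b_0 = 1, b_1 = 1, b_2 = 0.

Fix the vertex order P < Q < R < S < T < U < V < W < X < Y and write every simplex with vertices in increasing order. Then dim K = 2 and the simplices of K are:

  0-simplices (10): P, Q, R, S, T, U, V, W, X, Y
  1-simplices (30): PR, PS, PT, PU, PX, PY, QT, QU, QV, QX, RS, RU, RV, RW, RY, ST, SV, SW, SY, TU, TV, TW, TX, UW, UX, VX, VY, WX, WY, XY
  2-simplices (20): PRS, PRU, PSY, PTU, PTX, PXY, QTU, QTV, QUX, QVX, RSV, RUW, RVY, RWY, STV, STW, SWY, TWX, UWX, VXY

Hence C_0 ≅ Z^10, C_1 ≅ Z^30, C_2 ≅ Z^20.

∂_1: C_1 → C_0 is given by ∂[p,q] = [q] − [p]. For instance
  ∂RU = U − R.
As a 10×30 matrix over Z this has rank 9, with invariant factors (1,1,1,1,1,1,1,1,1).

Boundary ∂_2: C_2 → C_1 maps a triangle to the signed sum of its edges. For instance
  ∂QTU = TU − QU + QT,
  ∂SWY = WY − SY + SW.
As a 30×20 matrix over Z this has rank 20, with invariant factors (1,1,1,1,1,1,1,1,1,1,1,1,1,1,1,1,1,1,1,2).

From H_k ≅ ker(∂_k) / im(∂_{k+1}) we obtain:

  H_0: rank C_0 − rank ∂_1 = 10 − 9 = 1, and the invariant factors of ∂_1 are all 1, so H_0 = Z.
  H_1: rank ker ∂_1 − rank ∂_2 = (30 − 9) − 20 = 1, and ∂_2 has invariant factor 2 > 1, so H_1 = Z ⊕ Z/2.
  H_2: rank ker ∂_2 − rank ∂_3 = (20 − 20) − 0 = 0, and there is no ∂_3, so H_2 = 0.

(K is a triangulation of the Klein bottle.)

Hence the Betti numbers are b_0 = 1, b_1 = 1, b_2 = 0.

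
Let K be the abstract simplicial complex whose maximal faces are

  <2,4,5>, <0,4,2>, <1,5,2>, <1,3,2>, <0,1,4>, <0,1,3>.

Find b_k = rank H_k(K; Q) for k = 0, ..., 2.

b_0 = 1, b_1 = 1, b_2 = 0.

We work with the vertex ordering 0 < 1 < 2 < 3 < 4 < 5. The simplices of K, each written with vertices in increasing order, are:

  0-simplices (6): [0], [1], [2], [3], [4], [5]
  1-simplices (12): [0,1], [0,2], [0,3], [0,4], [1,2], [1,3], [1,4], [1,5], [2,3], [2,4], [2,5], [4,5]
  2-simplices (6): [0,1,3], [0,1,4], [0,2,4], [1,2,3], [1,2,5], [2,4,5]

so the chain groups are C_0 ≅ Z^6, C_1 ≅ Z^12, C_2 ≅ Z^6.

∂_1: C_1 → C_0 sends each edge [p,q] (with p < q) to q − p.
This gives a 6×12 integer matrix of rank 5; reducing to Smith normal form yields diagonal entries (1,1,1,1,1).

The boundary map ∂_2: C_2 → C_1 maps a triangle to the signed sum of its edges. For instance
  ∂[0,2,4] = [2,4] − [0,4] + [0,2],
  ∂[0,1,4] = [1,4] − [0,4] + [0,1].
This gives a 12×6 integer matrix of rank 6; reducing to Smith normal form yields diagonal entries (1,1,1,1,1,1).

From H_k ≅ ker(∂_k) / im(∂_{k+1}) we obtain:

  H_0: rank C_0 − rank ∂_1 = 6 − 5 = 1, and the invariant factors of ∂_1 are all 1, so H_0 ≅ Z.
  H_1: rank ker ∂_1 − rank ∂_2 = (12 − 5) − 6 = 1, and the invariant factors of ∂_2 are all 1, so H_1 ≅ Z.
  H_2: rank ker ∂_2 − rank ∂_3 = (6 − 6) − 0 = 0, and there is no ∂_3, so H_2 ≅ 0.

As a check, the Euler characteristic is 6 − 12 + 6 = 0, which agrees with 1 − 1 + 0 = 0.
(K is a triangulation of the cylinder S^1 x I.)

Hence the Betti numbers are b_0 = 1, b_1 = 1, b_2 = 0.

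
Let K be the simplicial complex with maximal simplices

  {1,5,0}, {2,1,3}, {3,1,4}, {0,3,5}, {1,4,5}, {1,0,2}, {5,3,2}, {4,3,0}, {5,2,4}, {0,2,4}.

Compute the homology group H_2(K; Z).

Order the vertices as 0 < 1 < 2 < 3 < 4 < 5. Listing each simplex with vertices in this order, K has dimension 2 with simplices:

  0-simplices (6): [0], [1], [2], [3], [4], [5]
  1-simplices (15): [0,1], [0,2], [0,3], [0,4], [0,5], [1,2], [1,3], [1,4], [1,5], [2,3], [2,4], [2,5], [3,4], [3,5], [4,5]
  2-simplices (10): [0,1,2], [0,1,5], [0,2,4], [0,3,4], [0,3,5], [1,2,3], [1,3,4], [1,4,5], [2,3,5], [2,4,5]

so the chain groups are C_0 ≅ Z^6, C_1 ≅ Z^15, C_2 ≅ Z^10.

The boundary map ∂_1: C_1 → C_0 sends each edge [p,q] (with p < q) to q − p.
This gives a 6×15 integer matrix of rank 5; reducing to Smith normal form yields diagonal entries (1,1,1,1,1).

Boundary ∂_2: C_2 → C_1 acts by ∂[p,q,r] = [q,r] − [p,r] + [p,q]. For instance
  ∂[2,4,5] = [4,5] − [2,5] + [2,4],
  ∂[0,1,5] = [1,5] − [0,5] + [0,1].
The resulting 15×10 matrix has rank 10, and its Smith normal form has invariant factors (1,1,1,1,1,1,1,1,1,2).

Now H_k = ker ∂_k / im ∂_{k+1}, so:

  H_2: rank ker ∂_2 − rank ∂_3 = (10 − 10) − 0 = 0, and there is no ∂_3, so H_2 = 0.

H_2 ≅ 0.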